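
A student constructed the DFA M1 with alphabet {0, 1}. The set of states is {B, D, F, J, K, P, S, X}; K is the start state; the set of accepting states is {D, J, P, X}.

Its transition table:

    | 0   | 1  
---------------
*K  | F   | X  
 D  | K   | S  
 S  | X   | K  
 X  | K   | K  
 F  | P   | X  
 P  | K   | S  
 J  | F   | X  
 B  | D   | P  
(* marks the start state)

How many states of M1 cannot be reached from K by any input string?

3

Starting at K and following transitions, the reachable set is {F, K, P, S, X}. That leaves B, D, J unreachable — 3 in total.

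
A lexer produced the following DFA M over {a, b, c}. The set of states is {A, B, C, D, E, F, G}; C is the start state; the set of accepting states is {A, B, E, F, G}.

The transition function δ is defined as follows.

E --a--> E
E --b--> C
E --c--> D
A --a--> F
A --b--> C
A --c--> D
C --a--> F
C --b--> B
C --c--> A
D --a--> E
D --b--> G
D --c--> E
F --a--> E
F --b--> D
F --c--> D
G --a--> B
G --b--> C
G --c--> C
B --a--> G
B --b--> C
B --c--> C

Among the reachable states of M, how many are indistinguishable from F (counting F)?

Every state is reachable, so we keep all 7.
P0 = {A,B,E,F,G} | {C,D}.
Stable partition: {A,B,E,F,G} | {C,D} — 2 equivalence classes.
State F belongs to the block {A,B,E,F,G}, which has 5 states.

5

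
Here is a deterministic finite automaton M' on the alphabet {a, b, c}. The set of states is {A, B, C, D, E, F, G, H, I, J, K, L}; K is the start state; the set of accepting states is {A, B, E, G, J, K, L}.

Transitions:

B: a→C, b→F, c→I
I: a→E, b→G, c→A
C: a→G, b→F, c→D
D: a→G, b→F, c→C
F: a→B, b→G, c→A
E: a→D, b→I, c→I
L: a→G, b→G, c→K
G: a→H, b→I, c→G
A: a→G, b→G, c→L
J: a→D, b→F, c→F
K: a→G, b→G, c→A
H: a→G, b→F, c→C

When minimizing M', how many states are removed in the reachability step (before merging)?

Starting at K and following transitions, the reachable set is {A, B, C, D, E, F, G, H, I, K, L}. That leaves J unreachable — 1 in total.

1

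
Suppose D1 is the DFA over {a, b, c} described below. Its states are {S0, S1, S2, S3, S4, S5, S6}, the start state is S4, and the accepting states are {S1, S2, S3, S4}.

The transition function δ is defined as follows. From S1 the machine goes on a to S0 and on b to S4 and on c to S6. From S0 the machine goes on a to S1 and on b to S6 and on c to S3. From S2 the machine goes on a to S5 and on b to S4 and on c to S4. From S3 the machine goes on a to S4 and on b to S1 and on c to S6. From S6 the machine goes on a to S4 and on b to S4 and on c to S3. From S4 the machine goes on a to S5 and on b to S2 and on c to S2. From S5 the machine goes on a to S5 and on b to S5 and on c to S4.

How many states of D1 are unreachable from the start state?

4

BFS from S4 reaches {S2, S4, S5}; the 4 state(s) S0, S1, S3, S6 are never visited.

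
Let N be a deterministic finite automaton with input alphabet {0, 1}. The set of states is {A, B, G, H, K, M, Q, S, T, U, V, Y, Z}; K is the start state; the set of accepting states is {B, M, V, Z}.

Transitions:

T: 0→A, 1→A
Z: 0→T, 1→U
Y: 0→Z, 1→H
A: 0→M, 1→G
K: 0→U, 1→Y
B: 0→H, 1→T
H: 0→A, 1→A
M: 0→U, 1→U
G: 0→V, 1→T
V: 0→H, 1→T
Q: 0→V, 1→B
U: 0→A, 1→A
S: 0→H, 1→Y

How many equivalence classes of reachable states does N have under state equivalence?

First remove the unreachable states {B,Q,S}; 10 states remain.
Initial partition by acceptance: {M,V,Z} | {A,G,H,K,T,U,Y}.
Refine {A,G,H,K,T,U,Y} on symbol 0: members go to different blocks, giving {H,K,T,U} and {A,G,Y}.
Split {H,K,T,U} by δ(·,0) → {H,T,U} and {K}.
On input 1, block {A,G,Y} splits into {G,Y} and {A}.
No further refinement is possible. Final partition (5 blocks): {M,V,Z} | {H,T,U} | {G,Y} | {K} | {A}.

5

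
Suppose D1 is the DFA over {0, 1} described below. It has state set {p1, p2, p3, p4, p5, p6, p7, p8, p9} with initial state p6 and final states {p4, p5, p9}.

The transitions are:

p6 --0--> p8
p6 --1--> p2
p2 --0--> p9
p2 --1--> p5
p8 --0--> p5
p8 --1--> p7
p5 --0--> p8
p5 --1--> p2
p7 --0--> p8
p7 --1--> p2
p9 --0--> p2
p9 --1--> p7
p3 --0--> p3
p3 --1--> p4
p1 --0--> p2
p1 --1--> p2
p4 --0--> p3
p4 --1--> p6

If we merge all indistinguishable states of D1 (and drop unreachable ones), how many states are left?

5

States {p1,p3,p4} cannot be reached from the start state, so discard them.
Initial partition by acceptance: {p5,p9} | {p2,p6,p7,p8}.
Split {p2,p6,p7,p8} by δ(·,0) → {p2,p8} and {p6,p7}.
Refine {p5,p9} on symbol 1: members go to different blocks, giving {p5} and {p9}.
Refine {p2,p8} on symbol 0: members go to different blocks, giving {p2} and {p8}.
The partition is now stable with 5 blocks: {p5} | {p2} | {p6,p7} | {p9} | {p8}.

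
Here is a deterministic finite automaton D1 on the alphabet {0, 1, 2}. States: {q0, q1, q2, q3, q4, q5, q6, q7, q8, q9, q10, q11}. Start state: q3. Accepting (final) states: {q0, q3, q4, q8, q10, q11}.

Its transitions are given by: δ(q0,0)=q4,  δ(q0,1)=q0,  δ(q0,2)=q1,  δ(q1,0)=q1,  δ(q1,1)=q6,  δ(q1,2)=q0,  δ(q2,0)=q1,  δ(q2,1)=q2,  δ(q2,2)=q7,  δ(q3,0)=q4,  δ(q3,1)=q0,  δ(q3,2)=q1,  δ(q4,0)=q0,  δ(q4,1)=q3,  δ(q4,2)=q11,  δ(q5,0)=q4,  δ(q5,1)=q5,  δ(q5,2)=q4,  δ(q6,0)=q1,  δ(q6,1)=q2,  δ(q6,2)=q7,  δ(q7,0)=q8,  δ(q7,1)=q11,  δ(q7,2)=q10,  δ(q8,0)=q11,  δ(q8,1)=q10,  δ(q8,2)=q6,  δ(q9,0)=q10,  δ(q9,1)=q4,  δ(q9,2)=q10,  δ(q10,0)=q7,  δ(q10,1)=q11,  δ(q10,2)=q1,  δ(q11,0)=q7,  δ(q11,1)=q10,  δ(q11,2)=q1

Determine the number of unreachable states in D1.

Starting at q3 and following transitions, the reachable set is {q0, q1, q2, q3, q4, q6, q7, q8, q10, q11}. That leaves q5, q9 unreachable — 2 in total.

2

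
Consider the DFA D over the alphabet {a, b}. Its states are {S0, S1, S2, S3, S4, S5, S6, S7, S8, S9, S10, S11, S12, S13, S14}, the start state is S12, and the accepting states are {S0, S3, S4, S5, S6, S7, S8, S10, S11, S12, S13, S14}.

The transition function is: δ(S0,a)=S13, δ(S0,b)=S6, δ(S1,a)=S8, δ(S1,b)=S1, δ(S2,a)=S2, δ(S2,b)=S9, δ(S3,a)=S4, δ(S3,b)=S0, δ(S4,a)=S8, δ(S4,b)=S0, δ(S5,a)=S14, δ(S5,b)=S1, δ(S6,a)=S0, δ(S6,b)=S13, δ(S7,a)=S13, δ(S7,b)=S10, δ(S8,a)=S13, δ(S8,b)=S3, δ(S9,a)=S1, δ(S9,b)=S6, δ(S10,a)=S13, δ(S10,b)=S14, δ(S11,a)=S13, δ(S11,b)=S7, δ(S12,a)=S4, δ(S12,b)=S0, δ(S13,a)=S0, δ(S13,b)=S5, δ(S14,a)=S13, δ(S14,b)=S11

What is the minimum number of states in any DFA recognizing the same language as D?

States {S2,S9} cannot be reached from the start state, so discard them.
P0 = {S0,S3,S4,S5,S6,S7,S8,S10,S11,S12,S13,S14} | {S1}.
Split {S0,S3,S4,S5,S6,S7,S8,S10,S11,S12,S13,S14} by δ(·,b) → {S0,S3,S4,S6,S7,S8,S10,S11,S12,S13,S14} and {S5}.
On input b, block {S0,S3,S4,S6,S7,S8,S10,S11,S12,S13,S14} splits into {S0,S3,S4,S6,S7,S8,S10,S11,S12,S14} and {S13}.
Split {S0,S3,S4,S6,S7,S8,S10,S11,S12,S14} by δ(·,a) → {S0,S7,S8,S10,S11,S14} and {S3,S4,S6,S12}.
Split {S0,S7,S8,S10,S11,S14} by δ(·,b) → {S7,S10,S11,S14} and {S0,S8}.
On input a, block {S3,S4,S6,S12} splits into {S3,S12} and {S4,S6}.
Refine {S0,S8} on symbol b: members go to different blocks, giving {S0} and {S8}.
On input a, block {S4,S6} splits into {S4} and {S6}.
No further refinement is possible. Final partition (9 blocks): {S7,S10,S11,S14} | {S1} | {S5} | {S13} | {S3,S12} | {S0} | {S4} | {S8} | {S6}.

9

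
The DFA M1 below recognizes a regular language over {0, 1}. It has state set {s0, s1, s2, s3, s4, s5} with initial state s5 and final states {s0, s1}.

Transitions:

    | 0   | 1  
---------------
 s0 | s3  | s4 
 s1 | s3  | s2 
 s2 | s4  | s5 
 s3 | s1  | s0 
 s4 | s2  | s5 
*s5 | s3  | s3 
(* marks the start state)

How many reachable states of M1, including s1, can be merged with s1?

Initial partition by acceptance: {s0,s1} | {s2,s3,s4,s5}.
Split {s2,s3,s4,s5} by δ(·,0) → {s2,s4,s5} and {s3}.
Split {s2,s4,s5} by δ(·,0) → {s2,s4} and {s5}.
The partition is now stable with 4 blocks: {s0,s1} | {s2,s4} | {s3} | {s5}.
The equivalence class containing s1 is {s0,s1}, of size 2.

2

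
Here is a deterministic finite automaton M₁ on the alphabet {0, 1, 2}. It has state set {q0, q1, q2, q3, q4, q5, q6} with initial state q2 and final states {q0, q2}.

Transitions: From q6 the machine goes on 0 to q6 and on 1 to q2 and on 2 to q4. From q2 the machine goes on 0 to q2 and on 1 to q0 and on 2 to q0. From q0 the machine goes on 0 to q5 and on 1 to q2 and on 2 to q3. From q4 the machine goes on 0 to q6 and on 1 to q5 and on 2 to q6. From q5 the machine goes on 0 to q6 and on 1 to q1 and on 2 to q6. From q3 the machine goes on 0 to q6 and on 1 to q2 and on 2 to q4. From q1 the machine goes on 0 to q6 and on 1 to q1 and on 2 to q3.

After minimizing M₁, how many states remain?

4

Initial partition by acceptance: {q0,q2} | {q1,q3,q4,q5,q6}.
On input 0, block {q0,q2} splits into {q0} and {q2}.
Split {q1,q3,q4,q5,q6} by δ(·,1) → {q1,q4,q5} and {q3,q6}.
No further refinement is possible. Final partition (4 blocks): {q0} | {q1,q4,q5} | {q2} | {q3,q6}.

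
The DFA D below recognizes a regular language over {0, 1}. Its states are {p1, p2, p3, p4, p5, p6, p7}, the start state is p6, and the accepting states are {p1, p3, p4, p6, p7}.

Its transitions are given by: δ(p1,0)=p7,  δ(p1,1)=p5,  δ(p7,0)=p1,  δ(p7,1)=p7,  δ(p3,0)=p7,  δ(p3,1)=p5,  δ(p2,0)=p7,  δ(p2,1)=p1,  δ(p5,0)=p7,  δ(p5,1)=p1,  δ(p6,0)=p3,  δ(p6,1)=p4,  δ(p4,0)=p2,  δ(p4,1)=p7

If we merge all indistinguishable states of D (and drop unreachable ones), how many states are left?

5

Initial partition by acceptance: {p1,p3,p4,p6,p7} | {p2,p5}.
On input 0, block {p1,p3,p4,p6,p7} splits into {p1,p3,p6,p7} and {p4}.
Refine {p1,p3,p6,p7} on symbol 1: members go to different blocks, giving {p1,p3} and {p6} and {p7}.
The partition is now stable with 5 blocks: {p1,p3} | {p2,p5} | {p4} | {p6} | {p7}.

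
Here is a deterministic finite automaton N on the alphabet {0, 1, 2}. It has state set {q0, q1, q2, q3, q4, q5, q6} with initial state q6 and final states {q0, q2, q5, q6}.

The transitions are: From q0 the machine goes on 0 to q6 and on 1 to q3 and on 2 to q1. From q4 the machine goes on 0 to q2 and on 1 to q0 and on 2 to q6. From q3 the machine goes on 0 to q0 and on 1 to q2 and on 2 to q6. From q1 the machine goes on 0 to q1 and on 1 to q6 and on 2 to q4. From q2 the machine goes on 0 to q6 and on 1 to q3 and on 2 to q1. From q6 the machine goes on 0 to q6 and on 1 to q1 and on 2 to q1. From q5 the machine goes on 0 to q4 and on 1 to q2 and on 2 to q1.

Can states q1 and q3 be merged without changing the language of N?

No

States {q5} cannot be reached from the start state, so discard them.
Initial partition by acceptance: {q0,q2,q6} | {q1,q3,q4}.
Split {q1,q3,q4} by δ(·,0) → {q3,q4} and {q1}.
Split {q0,q2,q6} by δ(·,1) → {q0,q2} and {q6}.
No further refinement is possible. Final partition (4 blocks): {q0,q2} | {q3,q4} | {q1} | {q6}.
q1 and q3 end up in different blocks, so they are distinguishable. For instance, the string '0' is accepted from only q3.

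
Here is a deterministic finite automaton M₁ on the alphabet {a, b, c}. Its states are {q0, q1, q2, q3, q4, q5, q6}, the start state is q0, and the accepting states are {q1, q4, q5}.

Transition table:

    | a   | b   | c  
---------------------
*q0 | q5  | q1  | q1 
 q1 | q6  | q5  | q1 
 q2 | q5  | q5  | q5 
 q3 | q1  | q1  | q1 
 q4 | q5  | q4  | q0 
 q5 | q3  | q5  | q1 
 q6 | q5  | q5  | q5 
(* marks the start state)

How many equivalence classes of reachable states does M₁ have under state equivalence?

States {q2,q4} cannot be reached from the start state, so discard them.
Initial partition by acceptance: {q1,q5} | {q0,q3,q6}.
Stable partition: {q1,q5} | {q0,q3,q6} — 2 equivalence classes.

2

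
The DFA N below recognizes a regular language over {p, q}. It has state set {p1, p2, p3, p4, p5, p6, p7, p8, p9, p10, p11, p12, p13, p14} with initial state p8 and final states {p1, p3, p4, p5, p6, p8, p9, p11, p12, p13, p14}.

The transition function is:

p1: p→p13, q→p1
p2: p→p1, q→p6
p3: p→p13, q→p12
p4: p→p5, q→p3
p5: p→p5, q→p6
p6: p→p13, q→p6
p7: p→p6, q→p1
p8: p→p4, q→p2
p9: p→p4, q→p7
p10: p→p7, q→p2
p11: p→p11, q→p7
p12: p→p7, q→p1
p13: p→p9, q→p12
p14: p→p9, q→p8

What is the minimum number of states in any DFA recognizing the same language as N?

First remove the unreachable states {p10,p11,p14}; 11 states remain.
Initial partition by acceptance: {p1,p3,p4,p5,p6,p8,p9,p12,p13} | {p2,p7}.
On input p, block {p1,p3,p4,p5,p6,p8,p9,p12,p13} splits into {p1,p3,p4,p5,p6,p8,p9,p13} and {p12}.
Split {p1,p3,p4,p5,p6,p8,p9,p13} by δ(·,q) → {p1,p4,p5,p6} and {p3,p13} and {p8,p9}.
Split {p1,p4,p5,p6} by δ(·,p) → {p1,p6} and {p4,p5}.
On input p, block {p3,p13} splits into {p3} and {p13}.
Split {p4,p5} by δ(·,q) → {p4} and {p5}.
The partition is now stable with 8 blocks: {p1,p6} | {p2,p7} | {p12} | {p3} | {p8,p9} | {p4} | {p13} | {p5}.

8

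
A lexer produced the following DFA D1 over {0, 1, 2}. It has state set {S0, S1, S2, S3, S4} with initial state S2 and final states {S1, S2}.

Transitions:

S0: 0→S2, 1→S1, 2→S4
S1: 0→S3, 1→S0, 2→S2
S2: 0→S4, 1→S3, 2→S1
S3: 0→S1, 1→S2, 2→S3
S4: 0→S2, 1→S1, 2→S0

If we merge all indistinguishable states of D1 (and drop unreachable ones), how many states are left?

2

Start with accepting vs non-accepting: {S1,S2} | {S0,S3,S4}.
No further refinement is possible. Final partition (2 blocks): {S1,S2} | {S0,S3,S4}.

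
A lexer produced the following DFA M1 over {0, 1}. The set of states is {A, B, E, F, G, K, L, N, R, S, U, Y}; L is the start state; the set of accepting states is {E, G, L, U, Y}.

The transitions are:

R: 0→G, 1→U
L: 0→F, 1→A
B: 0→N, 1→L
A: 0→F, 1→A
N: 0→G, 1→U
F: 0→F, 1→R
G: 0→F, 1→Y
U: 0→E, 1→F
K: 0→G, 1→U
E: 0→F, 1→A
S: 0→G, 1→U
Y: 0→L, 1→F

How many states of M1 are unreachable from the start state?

Starting at L and following transitions, the reachable set is {A, E, F, G, L, R, U, Y}. That leaves B, K, N, S unreachable — 4 in total.

4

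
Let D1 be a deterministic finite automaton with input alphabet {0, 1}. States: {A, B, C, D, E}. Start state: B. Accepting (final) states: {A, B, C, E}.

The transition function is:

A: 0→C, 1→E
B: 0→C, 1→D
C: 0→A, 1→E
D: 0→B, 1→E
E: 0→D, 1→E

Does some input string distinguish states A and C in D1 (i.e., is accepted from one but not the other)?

No

Initial partition by acceptance: {A,B,C,E} | {D}.
Refine {A,B,C,E} on symbol 0: members go to different blocks, giving {A,B,C} and {E}.
Split {A,B,C} by δ(·,1) → {A,C} and {B}.
Stable partition: {A,C} | {D} | {E} | {B} — 4 equivalence classes.
A and C lie in the same block of the stable partition, so they are equivalent — no string distinguishes them.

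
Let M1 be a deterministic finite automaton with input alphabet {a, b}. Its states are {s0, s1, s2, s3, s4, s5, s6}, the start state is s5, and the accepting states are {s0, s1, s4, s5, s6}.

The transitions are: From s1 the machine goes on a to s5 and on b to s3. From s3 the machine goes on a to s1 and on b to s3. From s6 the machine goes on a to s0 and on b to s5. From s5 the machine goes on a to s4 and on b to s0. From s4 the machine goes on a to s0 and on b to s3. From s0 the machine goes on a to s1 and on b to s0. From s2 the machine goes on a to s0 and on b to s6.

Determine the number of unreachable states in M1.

Starting at s5 and following transitions, the reachable set is {s0, s1, s3, s4, s5}. That leaves s2, s6 unreachable — 2 in total.

2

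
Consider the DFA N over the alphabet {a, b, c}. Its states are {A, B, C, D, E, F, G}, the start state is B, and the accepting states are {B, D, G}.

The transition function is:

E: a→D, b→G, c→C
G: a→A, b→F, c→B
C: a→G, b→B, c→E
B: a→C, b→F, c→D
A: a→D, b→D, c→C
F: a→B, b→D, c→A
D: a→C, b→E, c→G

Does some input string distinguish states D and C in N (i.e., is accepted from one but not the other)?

Yes

All states are reachable from the start state.
P0 = {B,D,G} | {A,C,E,F}.
Stable partition: {B,D,G} | {A,C,E,F} — 2 equivalence classes.
D and C end up in different blocks, so they are distinguishable. For instance, the string 'ε' is accepted from only D.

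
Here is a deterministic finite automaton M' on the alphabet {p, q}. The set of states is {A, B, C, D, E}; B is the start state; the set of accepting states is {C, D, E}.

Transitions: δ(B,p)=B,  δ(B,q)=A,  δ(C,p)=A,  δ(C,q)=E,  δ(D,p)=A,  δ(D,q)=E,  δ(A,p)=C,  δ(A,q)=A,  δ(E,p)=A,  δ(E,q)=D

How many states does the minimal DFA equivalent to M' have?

All states are reachable from the start state.
Start with accepting vs non-accepting: {C,D,E} | {A,B}.
Split {A,B} by δ(·,p) → {A} and {B}.
Stable partition: {C,D,E} | {A} | {B} — 3 equivalence classes.

3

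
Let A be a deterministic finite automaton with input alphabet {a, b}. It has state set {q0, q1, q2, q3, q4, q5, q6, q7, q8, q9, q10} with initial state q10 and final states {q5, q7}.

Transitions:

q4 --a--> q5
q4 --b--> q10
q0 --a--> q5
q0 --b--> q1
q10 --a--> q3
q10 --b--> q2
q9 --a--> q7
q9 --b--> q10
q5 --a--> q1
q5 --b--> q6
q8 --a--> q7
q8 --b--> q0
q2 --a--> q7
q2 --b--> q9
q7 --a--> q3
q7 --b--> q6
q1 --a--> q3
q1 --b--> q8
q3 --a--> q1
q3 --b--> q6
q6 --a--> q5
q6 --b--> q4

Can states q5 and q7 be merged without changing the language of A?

Every state is reachable, so we keep all 11.
P0 = {q5,q7} | {q0,q1,q2,q3,q4,q6,q8,q9,q10}.
Refine {q0,q1,q2,q3,q4,q6,q8,q9,q10} on symbol a: members go to different blocks, giving {q0,q2,q4,q6,q8,q9} and {q1,q3,q10}.
Refine {q0,q2,q4,q6,q8,q9} on symbol b: members go to different blocks, giving {q0,q4,q9} and {q2,q6,q8}.
The partition is now stable with 4 blocks: {q5,q7} | {q0,q4,q9} | {q1,q3,q10} | {q2,q6,q8}.
q5 and q7 lie in the same block of the stable partition, so they are equivalent — no string distinguishes them.

Yes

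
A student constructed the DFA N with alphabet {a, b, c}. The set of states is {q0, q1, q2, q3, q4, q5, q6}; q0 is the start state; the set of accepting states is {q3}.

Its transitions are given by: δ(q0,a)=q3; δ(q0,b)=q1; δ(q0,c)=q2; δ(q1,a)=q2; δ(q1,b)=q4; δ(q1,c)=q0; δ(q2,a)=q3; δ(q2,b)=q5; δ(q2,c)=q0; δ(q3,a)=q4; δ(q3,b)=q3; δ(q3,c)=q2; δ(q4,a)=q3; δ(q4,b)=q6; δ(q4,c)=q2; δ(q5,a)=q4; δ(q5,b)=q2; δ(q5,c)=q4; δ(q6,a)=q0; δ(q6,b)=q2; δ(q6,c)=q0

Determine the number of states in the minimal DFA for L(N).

3

Start with accepting vs non-accepting: {q3} | {q0,q1,q2,q4,q5,q6}.
Split {q0,q1,q2,q4,q5,q6} by δ(·,a) → {q0,q2,q4} and {q1,q5,q6}.
Stable partition: {q3} | {q0,q2,q4} | {q1,q5,q6} — 3 equivalence classes.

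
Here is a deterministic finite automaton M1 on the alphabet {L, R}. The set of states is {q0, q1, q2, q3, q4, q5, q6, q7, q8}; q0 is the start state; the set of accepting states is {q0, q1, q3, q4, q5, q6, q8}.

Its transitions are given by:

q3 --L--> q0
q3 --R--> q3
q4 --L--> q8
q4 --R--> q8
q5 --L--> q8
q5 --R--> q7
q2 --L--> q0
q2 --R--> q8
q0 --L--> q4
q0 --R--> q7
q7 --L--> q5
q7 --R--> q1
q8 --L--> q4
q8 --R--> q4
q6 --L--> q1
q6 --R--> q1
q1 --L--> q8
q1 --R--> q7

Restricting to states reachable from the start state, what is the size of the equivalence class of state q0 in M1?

First remove the unreachable states {q2,q3,q6}; 6 states remain.
Initial partition by acceptance: {q0,q1,q4,q5,q8} | {q7}.
Split {q0,q1,q4,q5,q8} by δ(·,R) → {q0,q1,q5} and {q4,q8}.
Stable partition: {q0,q1,q5} | {q7} | {q4,q8} — 3 equivalence classes.
State q0 belongs to the block {q0,q1,q5}, which has 3 states.

3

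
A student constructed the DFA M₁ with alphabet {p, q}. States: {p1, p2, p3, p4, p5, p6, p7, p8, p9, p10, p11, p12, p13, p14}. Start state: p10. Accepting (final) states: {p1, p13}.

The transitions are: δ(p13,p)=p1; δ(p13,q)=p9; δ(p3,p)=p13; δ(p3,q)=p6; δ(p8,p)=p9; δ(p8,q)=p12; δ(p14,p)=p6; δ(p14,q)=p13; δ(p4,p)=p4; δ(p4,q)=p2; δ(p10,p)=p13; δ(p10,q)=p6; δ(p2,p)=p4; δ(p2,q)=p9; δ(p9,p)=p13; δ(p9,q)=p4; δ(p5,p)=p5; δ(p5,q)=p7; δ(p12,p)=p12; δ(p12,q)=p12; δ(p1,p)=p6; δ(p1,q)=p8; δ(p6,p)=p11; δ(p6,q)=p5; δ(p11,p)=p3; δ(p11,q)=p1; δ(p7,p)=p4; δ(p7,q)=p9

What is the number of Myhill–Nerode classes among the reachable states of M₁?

10

States {p14} cannot be reached from the start state, so discard them.
P0 = {p1,p13} | {p2,p3,p4,p5,p6,p7,p8,p9,p10,p11,p12}.
Split {p1,p13} by δ(·,p) → {p1} and {p13}.
Refine {p2,p3,p4,p5,p6,p7,p8,p9,p10,p11,p12} on symbol p: members go to different blocks, giving {p2,p4,p5,p6,p7,p8,p11,p12} and {p3,p9,p10}.
Split {p2,p4,p5,p6,p7,p8,p11,p12} by δ(·,p) → {p2,p4,p5,p6,p7,p12} and {p8,p11}.
Refine {p2,p4,p5,p6,p7,p12} on symbol p: members go to different blocks, giving {p2,p4,p5,p7,p12} and {p6}.
Refine {p2,p4,p5,p7,p12} on symbol q: members go to different blocks, giving {p4,p5,p12} and {p2,p7}.
Split {p4,p5,p12} by δ(·,q) → {p4,p5} and {p12}.
On input q, block {p3,p9,p10} splits into {p3,p10} and {p9}.
Refine {p8,p11} on symbol p: members go to different blocks, giving {p8} and {p11}.
No further refinement is possible. Final partition (10 blocks): {p1} | {p4,p5} | {p13} | {p3,p10} | {p8} | {p6} | {p2,p7} | {p12} | {p9} | {p11}.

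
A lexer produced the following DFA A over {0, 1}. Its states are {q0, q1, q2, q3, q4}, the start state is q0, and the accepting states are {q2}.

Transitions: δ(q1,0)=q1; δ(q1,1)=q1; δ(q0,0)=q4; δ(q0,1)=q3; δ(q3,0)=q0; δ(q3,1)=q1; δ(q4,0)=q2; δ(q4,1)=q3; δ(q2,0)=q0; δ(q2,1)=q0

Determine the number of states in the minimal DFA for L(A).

5

Every state is reachable, so we keep all 5.
Start with accepting vs non-accepting: {q2} | {q0,q1,q3,q4}.
Split {q0,q1,q3,q4} by δ(·,0) → {q0,q1,q3} and {q4}.
On input 0, block {q0,q1,q3} splits into {q1,q3} and {q0}.
Split {q1,q3} by δ(·,0) → {q1} and {q3}.
Stable partition: {q2} | {q1} | {q4} | {q0} | {q3} — 5 equivalence classes.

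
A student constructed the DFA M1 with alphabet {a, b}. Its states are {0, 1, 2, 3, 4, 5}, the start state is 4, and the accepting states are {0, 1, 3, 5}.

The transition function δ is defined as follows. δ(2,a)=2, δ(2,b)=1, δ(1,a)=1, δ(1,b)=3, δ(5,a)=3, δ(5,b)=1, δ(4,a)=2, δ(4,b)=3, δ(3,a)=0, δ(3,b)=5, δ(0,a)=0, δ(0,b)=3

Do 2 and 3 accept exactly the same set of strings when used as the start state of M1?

Start with accepting vs non-accepting: {0,1,3,5} | {2,4}.
The partition is now stable with 2 blocks: {0,1,3,5} | {2,4}.
2 and 3 end up in different blocks, so they are distinguishable. For instance, the string 'ε' is accepted from only 3.

No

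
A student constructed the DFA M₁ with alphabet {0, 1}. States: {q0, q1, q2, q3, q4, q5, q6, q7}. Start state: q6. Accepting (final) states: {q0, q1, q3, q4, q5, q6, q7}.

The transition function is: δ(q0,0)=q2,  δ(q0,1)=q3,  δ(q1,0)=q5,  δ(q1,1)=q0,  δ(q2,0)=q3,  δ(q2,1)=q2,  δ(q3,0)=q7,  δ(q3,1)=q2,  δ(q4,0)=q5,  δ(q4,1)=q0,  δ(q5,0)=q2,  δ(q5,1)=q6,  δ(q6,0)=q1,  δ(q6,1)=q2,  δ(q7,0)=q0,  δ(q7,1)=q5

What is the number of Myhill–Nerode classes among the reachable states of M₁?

4

Reachable states from the start: {q0,q1,q2,q3,q5,q6,q7}. Unreachable: {q4} — drop them.
P0 = {q0,q1,q3,q5,q6,q7} | {q2}.
On input 0, block {q0,q1,q3,q5,q6,q7} splits into {q1,q3,q6,q7} and {q0,q5}.
Split {q1,q3,q6,q7} by δ(·,0) → {q1,q7} and {q3,q6}.
The partition is now stable with 4 blocks: {q1,q7} | {q2} | {q0,q5} | {q3,q6}.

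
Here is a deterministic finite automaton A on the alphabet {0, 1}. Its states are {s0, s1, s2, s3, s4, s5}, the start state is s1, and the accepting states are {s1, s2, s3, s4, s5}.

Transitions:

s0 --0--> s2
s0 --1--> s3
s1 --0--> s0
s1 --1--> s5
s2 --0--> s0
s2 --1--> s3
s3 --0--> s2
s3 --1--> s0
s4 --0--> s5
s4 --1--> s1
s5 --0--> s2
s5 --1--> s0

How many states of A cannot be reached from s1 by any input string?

Starting at s1 and following transitions, the reachable set is {s0, s1, s2, s3, s5}. That leaves s4 unreachable — 1 in total.

1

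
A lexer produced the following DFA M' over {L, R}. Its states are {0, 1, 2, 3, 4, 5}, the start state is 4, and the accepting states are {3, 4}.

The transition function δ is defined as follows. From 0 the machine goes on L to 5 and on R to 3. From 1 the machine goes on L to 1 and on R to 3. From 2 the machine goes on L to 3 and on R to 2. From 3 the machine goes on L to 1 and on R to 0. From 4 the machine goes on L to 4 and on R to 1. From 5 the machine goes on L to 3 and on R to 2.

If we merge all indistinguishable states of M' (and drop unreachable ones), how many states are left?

5

Every state is reachable, so we keep all 6.
Start with accepting vs non-accepting: {3,4} | {0,1,2,5}.
Split {3,4} by δ(·,L) → {3} and {4}.
Refine {0,1,2,5} on symbol L: members go to different blocks, giving {0,1} and {2,5}.
On input L, block {0,1} splits into {0} and {1}.
Stable partition: {3} | {0} | {4} | {2,5} | {1} — 5 equivalence classes.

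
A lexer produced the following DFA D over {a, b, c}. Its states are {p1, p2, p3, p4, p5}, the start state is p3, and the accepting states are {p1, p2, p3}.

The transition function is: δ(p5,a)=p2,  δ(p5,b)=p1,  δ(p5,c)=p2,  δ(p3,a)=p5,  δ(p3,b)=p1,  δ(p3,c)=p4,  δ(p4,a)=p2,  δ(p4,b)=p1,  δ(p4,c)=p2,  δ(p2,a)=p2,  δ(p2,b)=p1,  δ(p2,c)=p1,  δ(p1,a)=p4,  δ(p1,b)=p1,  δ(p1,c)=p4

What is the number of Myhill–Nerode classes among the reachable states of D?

Every state is reachable, so we keep all 5.
Initial partition by acceptance: {p1,p2,p3} | {p4,p5}.
Split {p1,p2,p3} by δ(·,a) → {p1,p3} and {p2}.
The partition is now stable with 3 blocks: {p1,p3} | {p4,p5} | {p2}.

3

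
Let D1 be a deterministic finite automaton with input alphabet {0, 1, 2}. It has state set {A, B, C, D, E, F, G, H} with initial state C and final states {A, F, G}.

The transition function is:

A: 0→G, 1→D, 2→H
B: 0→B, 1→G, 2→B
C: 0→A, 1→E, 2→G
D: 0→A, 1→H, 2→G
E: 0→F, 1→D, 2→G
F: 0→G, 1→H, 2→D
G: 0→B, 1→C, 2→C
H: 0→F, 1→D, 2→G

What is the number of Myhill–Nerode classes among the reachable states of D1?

All states are reachable from the start state.
P0 = {A,F,G} | {B,C,D,E,H}.
On input 0, block {A,F,G} splits into {A,F} and {G}.
Split {B,C,D,E,H} by δ(·,0) → {C,D,E,H} and {B}.
Stable partition: {A,F} | {C,D,E,H} | {G} | {B} — 4 equivalence classes.

4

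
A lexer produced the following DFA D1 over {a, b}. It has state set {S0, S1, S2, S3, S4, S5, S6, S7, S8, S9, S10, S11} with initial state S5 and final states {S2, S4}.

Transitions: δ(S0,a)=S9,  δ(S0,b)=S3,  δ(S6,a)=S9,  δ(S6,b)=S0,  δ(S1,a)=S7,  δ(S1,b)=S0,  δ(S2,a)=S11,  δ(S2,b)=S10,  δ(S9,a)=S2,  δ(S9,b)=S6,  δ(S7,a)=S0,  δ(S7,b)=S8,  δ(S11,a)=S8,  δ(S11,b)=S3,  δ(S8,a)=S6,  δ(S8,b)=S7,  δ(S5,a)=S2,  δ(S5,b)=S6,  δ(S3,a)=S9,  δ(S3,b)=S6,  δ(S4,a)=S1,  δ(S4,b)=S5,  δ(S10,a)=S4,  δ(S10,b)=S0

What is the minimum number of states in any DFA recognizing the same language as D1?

5

Start with accepting vs non-accepting: {S2,S4} | {S0,S1,S3,S5,S6,S7,S8,S9,S10,S11}.
Refine {S0,S1,S3,S5,S6,S7,S8,S9,S10,S11} on symbol a: members go to different blocks, giving {S0,S1,S3,S6,S7,S8,S11} and {S5,S9,S10}.
Split {S0,S1,S3,S6,S7,S8,S11} by δ(·,a) → {S1,S7,S8,S11} and {S0,S3,S6}.
On input a, block {S1,S7,S8,S11} splits into {S1,S11} and {S7,S8}.
No further refinement is possible. Final partition (5 blocks): {S2,S4} | {S1,S11} | {S5,S9,S10} | {S0,S3,S6} | {S7,S8}.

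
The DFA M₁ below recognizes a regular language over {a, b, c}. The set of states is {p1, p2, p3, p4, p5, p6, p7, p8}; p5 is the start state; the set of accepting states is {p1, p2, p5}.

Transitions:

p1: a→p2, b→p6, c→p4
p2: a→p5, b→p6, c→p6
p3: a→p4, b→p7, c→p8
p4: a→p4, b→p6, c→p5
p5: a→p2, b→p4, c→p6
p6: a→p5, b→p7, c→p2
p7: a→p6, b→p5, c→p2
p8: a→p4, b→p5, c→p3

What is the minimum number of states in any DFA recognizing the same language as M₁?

5

First remove the unreachable states {p1,p3,p8}; 5 states remain.
Start with accepting vs non-accepting: {p2,p5} | {p4,p6,p7}.
Split {p4,p6,p7} by δ(·,a) → {p4,p7} and {p6}.
Split {p2,p5} by δ(·,b) → {p2} and {p5}.
Refine {p4,p7} on symbol a: members go to different blocks, giving {p4} and {p7}.
The partition is now stable with 5 blocks: {p2} | {p4} | {p6} | {p5} | {p7}.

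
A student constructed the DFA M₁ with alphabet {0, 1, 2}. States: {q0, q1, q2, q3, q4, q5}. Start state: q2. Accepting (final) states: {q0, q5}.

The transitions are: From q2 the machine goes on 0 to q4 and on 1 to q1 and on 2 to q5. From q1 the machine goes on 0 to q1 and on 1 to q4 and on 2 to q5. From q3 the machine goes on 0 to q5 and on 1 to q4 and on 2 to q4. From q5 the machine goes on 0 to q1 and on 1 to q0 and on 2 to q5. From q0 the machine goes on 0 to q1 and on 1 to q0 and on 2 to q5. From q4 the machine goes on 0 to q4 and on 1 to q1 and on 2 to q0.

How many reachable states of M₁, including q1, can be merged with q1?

Reachable states from the start: {q0,q1,q2,q4,q5}. Unreachable: {q3} — drop them.
Initial partition by acceptance: {q0,q5} | {q1,q2,q4}.
Stable partition: {q0,q5} | {q1,q2,q4} — 2 equivalence classes.
State q1 belongs to the block {q1,q2,q4}, which has 3 states.

3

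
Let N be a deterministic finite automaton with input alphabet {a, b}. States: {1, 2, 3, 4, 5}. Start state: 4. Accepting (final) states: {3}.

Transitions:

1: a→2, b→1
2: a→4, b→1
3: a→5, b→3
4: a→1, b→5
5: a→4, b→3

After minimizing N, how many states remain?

5

All states are reachable from the start state.
Start with accepting vs non-accepting: {3} | {1,2,4,5}.
On input b, block {1,2,4,5} splits into {1,2,4} and {5}.
Refine {1,2,4} on symbol b: members go to different blocks, giving {1,2} and {4}.
On input a, block {1,2} splits into {1} and {2}.
Stable partition: {3} | {1} | {5} | {4} | {2} — 5 equivalence classes.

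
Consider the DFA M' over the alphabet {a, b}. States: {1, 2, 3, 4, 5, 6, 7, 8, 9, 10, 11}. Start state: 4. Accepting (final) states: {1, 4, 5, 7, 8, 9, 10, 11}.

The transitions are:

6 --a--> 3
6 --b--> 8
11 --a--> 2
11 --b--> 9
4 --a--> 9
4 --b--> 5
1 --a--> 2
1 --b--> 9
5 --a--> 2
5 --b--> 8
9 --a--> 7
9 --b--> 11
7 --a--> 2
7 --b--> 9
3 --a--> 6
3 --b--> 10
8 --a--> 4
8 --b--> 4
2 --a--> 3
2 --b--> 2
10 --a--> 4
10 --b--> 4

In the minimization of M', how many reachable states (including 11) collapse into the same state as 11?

2

Reachable states from the start: {2,3,4,5,6,7,8,9,10,11}. Unreachable: {1} — drop them.
P0 = {4,5,7,8,9,10,11} | {2,3,6}.
Refine {4,5,7,8,9,10,11} on symbol a: members go to different blocks, giving {4,8,9,10} and {5,7,11}.
Refine {4,8,9,10} on symbol a: members go to different blocks, giving {4,8,10} and {9}.
Refine {4,8,10} on symbol a: members go to different blocks, giving {8,10} and {4}.
Refine {2,3,6} on symbol b: members go to different blocks, giving {3,6} and {2}.
Refine {5,7,11} on symbol b: members go to different blocks, giving {7,11} and {5}.
The partition is now stable with 7 blocks: {8,10} | {3,6} | {7,11} | {9} | {4} | {2} | {5}.
State 11 belongs to the block {7,11}, which has 2 states.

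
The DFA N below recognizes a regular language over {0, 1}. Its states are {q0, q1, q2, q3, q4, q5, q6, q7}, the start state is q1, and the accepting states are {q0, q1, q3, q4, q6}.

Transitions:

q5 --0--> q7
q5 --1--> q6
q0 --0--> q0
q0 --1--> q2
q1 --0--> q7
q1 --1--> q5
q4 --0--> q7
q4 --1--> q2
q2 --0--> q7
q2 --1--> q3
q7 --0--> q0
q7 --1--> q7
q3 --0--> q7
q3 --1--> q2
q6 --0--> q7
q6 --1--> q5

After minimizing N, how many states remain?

First remove the unreachable states {q4}; 7 states remain.
Initial partition by acceptance: {q0,q1,q3,q6} | {q2,q5,q7}.
Refine {q0,q1,q3,q6} on symbol 0: members go to different blocks, giving {q1,q3,q6} and {q0}.
On input 0, block {q2,q5,q7} splits into {q2,q5} and {q7}.
The partition is now stable with 4 blocks: {q1,q3,q6} | {q2,q5} | {q0} | {q7}.

4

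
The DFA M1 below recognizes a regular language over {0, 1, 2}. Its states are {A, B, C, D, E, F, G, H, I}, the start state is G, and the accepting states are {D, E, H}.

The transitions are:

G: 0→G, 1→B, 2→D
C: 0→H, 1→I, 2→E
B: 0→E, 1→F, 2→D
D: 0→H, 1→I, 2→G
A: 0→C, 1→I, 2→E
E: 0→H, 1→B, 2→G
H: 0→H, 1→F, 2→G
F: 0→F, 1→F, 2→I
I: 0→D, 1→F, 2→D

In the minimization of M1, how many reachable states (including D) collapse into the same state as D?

States {A,C} cannot be reached from the start state, so discard them.
P0 = {D,E,H} | {B,F,G,I}.
Split {B,F,G,I} by δ(·,0) → {B,I} and {F,G}.
Split {D,E,H} by δ(·,1) → {D,E} and {H}.
Refine {F,G} on symbol 1: members go to different blocks, giving {F} and {G}.
No further refinement is possible. Final partition (5 blocks): {D,E} | {B,I} | {F} | {H} | {G}.
The equivalence class containing D is {D,E}, of size 2.

2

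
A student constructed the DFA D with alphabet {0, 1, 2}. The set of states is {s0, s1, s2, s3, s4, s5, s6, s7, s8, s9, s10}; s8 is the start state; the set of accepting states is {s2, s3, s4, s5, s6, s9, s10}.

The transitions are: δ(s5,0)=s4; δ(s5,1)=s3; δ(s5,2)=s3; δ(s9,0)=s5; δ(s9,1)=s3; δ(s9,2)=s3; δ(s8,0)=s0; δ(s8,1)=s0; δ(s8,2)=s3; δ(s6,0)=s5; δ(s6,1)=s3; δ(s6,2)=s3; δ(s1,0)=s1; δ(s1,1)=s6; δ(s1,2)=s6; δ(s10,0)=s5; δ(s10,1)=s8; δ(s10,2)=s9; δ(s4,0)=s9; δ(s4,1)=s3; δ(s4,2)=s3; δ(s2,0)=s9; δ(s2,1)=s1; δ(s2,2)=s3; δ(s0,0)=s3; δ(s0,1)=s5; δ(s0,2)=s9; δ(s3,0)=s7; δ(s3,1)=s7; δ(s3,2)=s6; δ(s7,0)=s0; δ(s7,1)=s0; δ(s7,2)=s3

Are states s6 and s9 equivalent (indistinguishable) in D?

Yes

Reachable states from the start: {s0,s3,s4,s5,s6,s7,s8,s9}. Unreachable: {s1,s2,s10} — drop them.
Initial partition by acceptance: {s3,s4,s5,s6,s9} | {s0,s7,s8}.
Refine {s3,s4,s5,s6,s9} on symbol 0: members go to different blocks, giving {s4,s5,s6,s9} and {s3}.
On input 0, block {s0,s7,s8} splits into {s7,s8} and {s0}.
No further refinement is possible. Final partition (4 blocks): {s4,s5,s6,s9} | {s7,s8} | {s3} | {s0}.
s6 and s9 lie in the same block of the stable partition, so they are equivalent — no string distinguishes them.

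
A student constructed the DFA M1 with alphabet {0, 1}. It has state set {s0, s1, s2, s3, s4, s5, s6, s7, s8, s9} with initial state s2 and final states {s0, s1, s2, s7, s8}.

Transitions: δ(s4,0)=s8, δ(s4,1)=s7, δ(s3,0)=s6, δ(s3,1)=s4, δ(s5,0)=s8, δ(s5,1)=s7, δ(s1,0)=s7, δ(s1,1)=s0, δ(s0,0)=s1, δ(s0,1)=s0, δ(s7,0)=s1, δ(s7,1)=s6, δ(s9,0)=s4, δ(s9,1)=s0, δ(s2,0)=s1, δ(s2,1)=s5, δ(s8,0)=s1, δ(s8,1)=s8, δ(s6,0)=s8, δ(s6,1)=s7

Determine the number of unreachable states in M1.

3

Starting at s2 and following transitions, the reachable set is {s0, s1, s2, s5, s6, s7, s8}. That leaves s3, s4, s9 unreachable — 3 in total.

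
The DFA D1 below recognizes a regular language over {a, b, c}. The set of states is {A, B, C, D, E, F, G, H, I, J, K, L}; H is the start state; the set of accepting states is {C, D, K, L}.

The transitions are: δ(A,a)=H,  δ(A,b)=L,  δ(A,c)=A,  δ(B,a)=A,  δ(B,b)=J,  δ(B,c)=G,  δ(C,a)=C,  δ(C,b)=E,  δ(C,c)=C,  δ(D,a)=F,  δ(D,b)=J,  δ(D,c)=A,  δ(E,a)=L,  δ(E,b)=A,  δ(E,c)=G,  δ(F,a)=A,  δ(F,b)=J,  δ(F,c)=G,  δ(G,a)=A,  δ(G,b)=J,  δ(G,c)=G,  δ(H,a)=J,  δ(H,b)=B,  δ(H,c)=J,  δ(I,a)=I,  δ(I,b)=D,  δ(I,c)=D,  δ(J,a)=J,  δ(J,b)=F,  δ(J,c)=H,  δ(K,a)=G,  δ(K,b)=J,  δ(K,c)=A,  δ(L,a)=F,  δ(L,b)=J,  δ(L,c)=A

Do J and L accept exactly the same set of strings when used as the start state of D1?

No

First remove the unreachable states {C,D,E,I,K}; 7 states remain.
Initial partition by acceptance: {L} | {A,B,F,G,H,J}.
Refine {A,B,F,G,H,J} on symbol b: members go to different blocks, giving {B,F,G,H,J} and {A}.
Split {B,F,G,H,J} by δ(·,a) → {B,F,G} and {H,J}.
Stable partition: {L} | {B,F,G} | {A} | {H,J} — 4 equivalence classes.
J and L end up in different blocks, so they are distinguishable. For instance, the string 'ε' is accepted from only L.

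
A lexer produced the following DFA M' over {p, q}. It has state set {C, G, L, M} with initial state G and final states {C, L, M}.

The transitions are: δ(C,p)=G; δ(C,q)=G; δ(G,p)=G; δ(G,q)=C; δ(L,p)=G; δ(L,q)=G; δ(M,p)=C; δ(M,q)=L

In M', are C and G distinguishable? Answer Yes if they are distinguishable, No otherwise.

Yes

Reachable states from the start: {C,G}. Unreachable: {L,M} — drop them.
P0 = {C} | {G}.
Stable partition: {C} | {G} — 2 equivalence classes.
C and G end up in different blocks, so they are distinguishable. For instance, the string 'ε' is accepted from only C.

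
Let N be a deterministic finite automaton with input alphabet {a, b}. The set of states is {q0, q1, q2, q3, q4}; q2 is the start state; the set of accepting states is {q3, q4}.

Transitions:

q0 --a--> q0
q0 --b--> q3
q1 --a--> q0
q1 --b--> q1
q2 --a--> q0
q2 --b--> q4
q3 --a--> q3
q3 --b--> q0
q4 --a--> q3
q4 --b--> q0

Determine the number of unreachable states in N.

1

Starting at q2 and following transitions, the reachable set is {q0, q2, q3, q4}. That leaves q1 unreachable — 1 in total.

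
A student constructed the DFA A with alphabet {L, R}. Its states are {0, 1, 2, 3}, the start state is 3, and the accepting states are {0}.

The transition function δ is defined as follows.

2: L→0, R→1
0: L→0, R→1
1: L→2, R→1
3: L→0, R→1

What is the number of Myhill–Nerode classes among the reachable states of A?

3

Start with accepting vs non-accepting: {0} | {1,2,3}.
Refine {1,2,3} on symbol L: members go to different blocks, giving {2,3} and {1}.
The partition is now stable with 3 blocks: {0} | {2,3} | {1}.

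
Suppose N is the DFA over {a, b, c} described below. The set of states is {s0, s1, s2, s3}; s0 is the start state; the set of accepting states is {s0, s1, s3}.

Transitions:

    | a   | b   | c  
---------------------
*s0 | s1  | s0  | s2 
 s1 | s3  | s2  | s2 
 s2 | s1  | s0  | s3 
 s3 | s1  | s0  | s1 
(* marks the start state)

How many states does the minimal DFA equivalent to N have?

Start with accepting vs non-accepting: {s0,s1,s3} | {s2}.
On input b, block {s0,s1,s3} splits into {s0,s3} and {s1}.
Split {s0,s3} by δ(·,c) → {s0} and {s3}.
Stable partition: {s0} | {s2} | {s1} | {s3} — 4 equivalence classes.

4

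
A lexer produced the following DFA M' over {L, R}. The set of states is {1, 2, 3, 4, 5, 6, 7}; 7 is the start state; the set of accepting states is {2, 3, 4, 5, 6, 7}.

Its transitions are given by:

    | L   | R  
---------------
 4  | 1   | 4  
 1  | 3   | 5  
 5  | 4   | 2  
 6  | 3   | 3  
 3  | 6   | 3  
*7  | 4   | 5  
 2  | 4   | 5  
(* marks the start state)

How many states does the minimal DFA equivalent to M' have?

Every state is reachable, so we keep all 7.
P0 = {2,3,4,5,6,7} | {1}.
On input L, block {2,3,4,5,6,7} splits into {2,3,5,6,7} and {4}.
Refine {2,3,5,6,7} on symbol L: members go to different blocks, giving {2,5,7} and {3,6}.
No further refinement is possible. Final partition (4 blocks): {2,5,7} | {1} | {4} | {3,6}.

4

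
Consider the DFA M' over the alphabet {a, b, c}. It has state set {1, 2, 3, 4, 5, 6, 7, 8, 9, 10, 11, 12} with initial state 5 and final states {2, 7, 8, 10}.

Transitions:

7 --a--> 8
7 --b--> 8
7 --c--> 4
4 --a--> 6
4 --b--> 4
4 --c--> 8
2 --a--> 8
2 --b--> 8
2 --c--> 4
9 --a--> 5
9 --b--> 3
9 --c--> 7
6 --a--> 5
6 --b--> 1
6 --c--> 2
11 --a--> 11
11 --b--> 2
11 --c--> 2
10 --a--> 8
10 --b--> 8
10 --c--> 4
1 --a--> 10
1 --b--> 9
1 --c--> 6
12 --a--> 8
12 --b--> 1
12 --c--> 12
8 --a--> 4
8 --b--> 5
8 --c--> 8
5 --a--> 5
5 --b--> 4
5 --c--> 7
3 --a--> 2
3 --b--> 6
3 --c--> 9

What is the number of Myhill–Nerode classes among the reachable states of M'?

States {11,12} cannot be reached from the start state, so discard them.
Initial partition by acceptance: {2,7,8,10} | {1,3,4,5,6,9}.
On input a, block {2,7,8,10} splits into {2,7,10} and {8}.
Refine {1,3,4,5,6,9} on symbol a: members go to different blocks, giving {4,5,6,9} and {1,3}.
Split {4,5,6,9} by δ(·,b) → {4,5} and {6,9}.
Refine {4,5} on symbol a: members go to different blocks, giving {4} and {5}.
No further refinement is possible. Final partition (6 blocks): {2,7,10} | {4} | {8} | {1,3} | {6,9} | {5}.

6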